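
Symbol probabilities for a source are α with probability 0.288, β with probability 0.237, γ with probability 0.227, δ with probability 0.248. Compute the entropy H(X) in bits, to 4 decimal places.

1.9939 bits

H = −Σ pᵢ log₂ pᵢ.
−0.288·log₂(0.288) = 0.5172
−0.237·log₂(0.237) = 0.4923
−0.227·log₂(0.227) = 0.4856
−0.248·log₂(0.248) = 0.4989
Sum ≈ 1.9939 → 1.9939 bits.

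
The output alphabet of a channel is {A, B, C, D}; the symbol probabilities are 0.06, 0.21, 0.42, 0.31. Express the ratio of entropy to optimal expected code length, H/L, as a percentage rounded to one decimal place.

Entropy H = −Σ p log₂ p ≈ 1.7658 bits.
Huffman merges: 3/50+21/100→27/100; 27/100+31/100→29/50; 21/50+29/50→1. L = 37/20 ≈ 1.8500.
Efficiency = H/L = 1.7658/1.8500 = 95.4%.

95.4%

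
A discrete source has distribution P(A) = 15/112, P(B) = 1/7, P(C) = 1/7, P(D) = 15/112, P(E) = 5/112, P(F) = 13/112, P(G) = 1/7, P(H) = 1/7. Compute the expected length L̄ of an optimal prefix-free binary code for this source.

3 bits/symbol

Repeatedly combine the two least-probable nodes; the expected code length is the sum of the merged weights.
merge 5/112 + 13/112 → 9/56
merge 15/112 + 15/112 → 15/56
merge 1/7 + 1/7 → 2/7
merge 1/7 + 1/7 → 2/7
merge 9/56 + 15/56 → 3/7
merge 2/7 + 2/7 → 4/7
merge 3/7 + 4/7 → 1
L = 9/56 + 15/56 + 2/7 + 2/7 + 3/7 + 4/7 + 1 = 3 bits/symbol.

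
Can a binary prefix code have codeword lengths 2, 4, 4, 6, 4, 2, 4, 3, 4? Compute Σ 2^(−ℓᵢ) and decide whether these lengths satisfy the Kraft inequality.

0.953125; yes

With common denominator 2^6 = 64: Σ 2^(−ℓᵢ) = 16/64 + 4/64 + 4/64 + 1/64 + 4/64 + 16/64 + 4/64 + 8/64 + 4/64 = 61/64 = 0.953125.
Kraft's inequality requires Σ ≤ 1; here Σ = 0.953125 ≤ 1, so such a prefix code exists.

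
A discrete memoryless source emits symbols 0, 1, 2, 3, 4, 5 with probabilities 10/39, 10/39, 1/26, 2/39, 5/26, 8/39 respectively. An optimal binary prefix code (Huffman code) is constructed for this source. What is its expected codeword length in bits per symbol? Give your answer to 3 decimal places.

Repeatedly combine the two least-probable nodes; the expected code length is the sum of the merged weights.
merge 1/26 + 2/39 → 7/78
merge 7/78 + 5/26 → 11/39
merge 8/39 + 10/39 → 6/13
merge 10/39 + 11/39 → 7/13
merge 6/13 + 7/13 → 1
L = 7/78 + 11/39 + 6/13 + 7/13 + 1 = 185/78 ≈ 2.372 bits/symbol.

2.372 bits/symbol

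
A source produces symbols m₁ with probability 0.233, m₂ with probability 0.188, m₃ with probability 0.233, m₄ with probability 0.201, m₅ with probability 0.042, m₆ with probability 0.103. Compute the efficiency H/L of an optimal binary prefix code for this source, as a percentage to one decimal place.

Entropy H = −Σ p log₂ p ≈ 2.4278 bits.
Huffman merges: 21/500+103/1000→29/200; 29/200+47/250→333/1000; 201/1000+233/1000→217/500; 233/1000+333/1000→283/500; 217/500+283/500→1. L = 1239/500 ≈ 2.4780.
Efficiency = H/L = 2.4278/2.4780 = 98.0%.

98.0%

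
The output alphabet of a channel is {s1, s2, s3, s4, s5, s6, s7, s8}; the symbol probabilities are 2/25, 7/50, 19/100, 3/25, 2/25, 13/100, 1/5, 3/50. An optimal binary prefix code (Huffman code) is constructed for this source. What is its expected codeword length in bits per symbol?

Repeatedly combine the two least-probable nodes; the expected code length is the sum of the merged weights.
merge 3/50 + 2/25 → 7/50
merge 2/25 + 3/25 → 1/5
merge 13/100 + 7/50 → 27/100
merge 7/50 + 19/100 → 33/100
merge 1/5 + 1/5 → 2/5
merge 27/100 + 33/100 → 3/5
merge 2/5 + 3/5 → 1
L = 7/50 + 1/5 + 27/100 + 33/100 + 2/5 + 3/5 + 1 = 147/50 = 2.94 bits/symbol.

2.94 bits/symbol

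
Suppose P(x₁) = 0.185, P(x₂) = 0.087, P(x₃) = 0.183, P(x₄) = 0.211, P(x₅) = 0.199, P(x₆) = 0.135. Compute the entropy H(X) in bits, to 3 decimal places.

H = −Σ pᵢ log₂ pᵢ.
−0.185·log₂(0.185) = 0.4504
−0.087·log₂(0.087) = 0.3065
−0.183·log₂(0.183) = 0.4484
−0.211·log₂(0.211) = 0.4736
−0.199·log₂(0.199) = 0.4635
−0.135·log₂(0.135) = 0.3900
Sum ≈ 2.5324 → 2.532 bits.

2.532 bits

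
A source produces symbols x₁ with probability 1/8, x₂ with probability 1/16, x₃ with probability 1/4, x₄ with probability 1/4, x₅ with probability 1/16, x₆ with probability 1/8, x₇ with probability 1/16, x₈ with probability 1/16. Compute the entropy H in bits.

2.75 bits

Each probability is a power of 1/2, so log₂(1/p) is an integer.
H = Σ p·log₂(1/p) = 1/8·3 + 1/16·4 + 1/4·2 + 1/4·2 + 1/16·4 + 1/8·3 + 1/16·4 + 1/16·4 = 2.75 bits.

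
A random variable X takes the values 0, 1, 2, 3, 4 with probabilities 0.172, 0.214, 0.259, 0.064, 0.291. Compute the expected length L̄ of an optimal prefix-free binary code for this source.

Repeatedly combine the two least-probable nodes; the expected code length is the sum of the merged weights.
merge 8/125 + 43/250 → 59/250
merge 107/500 + 59/250 → 9/20
merge 259/1000 + 291/1000 → 11/20
merge 9/20 + 11/20 → 1
L = 59/250 + 9/20 + 11/20 + 1 = 559/250 = 2.236 bits/symbol.

2.236 bits/symbol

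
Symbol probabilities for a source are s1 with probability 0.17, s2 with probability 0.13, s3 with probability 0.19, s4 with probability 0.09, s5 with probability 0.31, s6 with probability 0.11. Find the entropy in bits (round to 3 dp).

2.459 bits

H = −Σ pᵢ log₂ pᵢ.
−0.17·log₂(0.17) = 0.4346
−0.13·log₂(0.13) = 0.3826
−0.19·log₂(0.19) = 0.4552
−0.09·log₂(0.09) = 0.3127
−0.31·log₂(0.31) = 0.5238
−0.11·log₂(0.11) = 0.3503
Sum ≈ 2.4592 → 2.459 bits.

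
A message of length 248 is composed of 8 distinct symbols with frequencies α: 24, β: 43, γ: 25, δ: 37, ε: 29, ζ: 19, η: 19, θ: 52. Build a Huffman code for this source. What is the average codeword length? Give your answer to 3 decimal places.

Probabilities are the counts divided by 248.
Repeatedly combine the two least-probable nodes; the expected code length is the sum of the merged weights.
merge 19/248 + 19/248 → 19/124
merge 3/31 + 25/248 → 49/248
merge 29/248 + 37/248 → 33/124
merge 19/124 + 43/248 → 81/248
merge 49/248 + 13/62 → 101/248
merge 33/124 + 81/248 → 147/248
merge 101/248 + 147/248 → 1
L = 19/124 + 49/248 + 33/124 + 81/248 + 101/248 + 147/248 + 1 = 365/124 ≈ 2.944 bits/symbol.

2.944 bits/symbol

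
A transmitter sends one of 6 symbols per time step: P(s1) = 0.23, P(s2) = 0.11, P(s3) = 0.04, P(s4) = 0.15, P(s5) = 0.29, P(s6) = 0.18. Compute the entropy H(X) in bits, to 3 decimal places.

H = −Σ pᵢ log₂ pᵢ.
−0.23·log₂(0.23) = 0.4877
−0.11·log₂(0.11) = 0.3503
−0.04·log₂(0.04) = 0.1858
−0.15·log₂(0.15) = 0.4105
−0.29·log₂(0.29) = 0.5179
−0.18·log₂(0.18) = 0.4453
Sum ≈ 2.3975 → 2.397 bits.

2.397 bits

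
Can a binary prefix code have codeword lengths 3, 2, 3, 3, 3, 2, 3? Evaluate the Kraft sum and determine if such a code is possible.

1.125; no

With common denominator 2^3 = 8: Σ 2^(−ℓᵢ) = 1/8 + 2/8 + 1/8 + 1/8 + 1/8 + 2/8 + 1/8 = 9/8 = 1.125.
Kraft's inequality requires Σ ≤ 1; here Σ = 1.125 > 1, so no such prefix code exists.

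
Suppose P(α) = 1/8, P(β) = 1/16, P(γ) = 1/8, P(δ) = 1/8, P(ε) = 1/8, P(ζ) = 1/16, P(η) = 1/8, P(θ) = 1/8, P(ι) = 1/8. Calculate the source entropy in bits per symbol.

Each probability is a power of 1/2, so log₂(1/p) is an integer.
H = Σ p·log₂(1/p) = 1/8·3 + 1/16·4 + 1/8·3 + 1/8·3 + 1/8·3 + 1/16·4 + 1/8·3 + 1/8·3 + 1/8·3 = 3.125 bits.

3.125 bits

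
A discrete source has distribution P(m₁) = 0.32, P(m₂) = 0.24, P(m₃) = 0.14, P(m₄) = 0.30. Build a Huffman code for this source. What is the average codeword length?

Repeatedly combine the two least-probable nodes; the expected code length is the sum of the merged weights.
merge 7/50 + 6/25 → 19/50
merge 3/10 + 8/25 → 31/50
merge 19/50 + 31/50 → 1
L = 19/50 + 31/50 + 1 = 2 bits/symbol.

2 bits/symbol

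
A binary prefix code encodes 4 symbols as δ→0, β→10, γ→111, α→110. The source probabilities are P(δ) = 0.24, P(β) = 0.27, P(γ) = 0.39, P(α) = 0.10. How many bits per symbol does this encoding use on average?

2.25 bits/symbol

L̄ = Σ pᵢ·ℓᵢ = 0.24·1 + 0.27·2 + 0.39·3 + 0.10·3 = 2.25 bits/symbol.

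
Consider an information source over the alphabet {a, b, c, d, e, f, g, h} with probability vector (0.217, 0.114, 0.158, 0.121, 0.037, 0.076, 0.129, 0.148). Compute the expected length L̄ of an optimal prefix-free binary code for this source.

2.896 bits/symbol

Repeatedly combine the two least-probable nodes; the expected code length is the sum of the merged weights.
merge 37/1000 + 19/250 → 113/1000
merge 113/1000 + 57/500 → 227/1000
merge 121/1000 + 129/1000 → 1/4
merge 37/250 + 79/500 → 153/500
merge 217/1000 + 227/1000 → 111/250
merge 1/4 + 153/500 → 139/250
merge 111/250 + 139/250 → 1
L = 113/1000 + 227/1000 + 1/4 + 153/500 + 111/250 + 139/250 + 1 = 362/125 = 2.896 bits/symbol.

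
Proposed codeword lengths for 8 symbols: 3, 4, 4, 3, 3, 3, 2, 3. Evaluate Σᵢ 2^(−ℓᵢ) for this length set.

With common denominator 2^4 = 16: Σ 2^(−ℓᵢ) = 2/16 + 1/16 + 1/16 + 2/16 + 2/16 + 2/16 + 4/16 + 2/16 = 16/16 = 1.

1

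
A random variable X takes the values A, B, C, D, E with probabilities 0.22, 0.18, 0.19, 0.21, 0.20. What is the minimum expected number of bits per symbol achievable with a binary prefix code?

Repeatedly combine the two least-probable nodes; the expected code length is the sum of the merged weights.
merge 9/50 + 19/100 → 37/100
merge 1/5 + 21/100 → 41/100
merge 11/50 + 37/100 → 59/100
merge 41/100 + 59/100 → 1
L = 37/100 + 41/100 + 59/100 + 1 = 237/100 = 2.37 bits/symbol.

2.37 bits/symbol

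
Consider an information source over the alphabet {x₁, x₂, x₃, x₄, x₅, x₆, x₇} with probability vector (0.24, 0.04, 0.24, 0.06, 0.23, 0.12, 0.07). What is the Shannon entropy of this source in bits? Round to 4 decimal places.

2.5408 bits

H = −Σ pᵢ log₂ pᵢ.
−0.24·log₂(0.24) = 0.4941
−0.04·log₂(0.04) = 0.1858
−0.24·log₂(0.24) = 0.4941
−0.06·log₂(0.06) = 0.2435
−0.23·log₂(0.23) = 0.4877
−0.12·log₂(0.12) = 0.3671
−0.07·log₂(0.07) = 0.2686
Sum ≈ 2.5408 → 2.5408 bits.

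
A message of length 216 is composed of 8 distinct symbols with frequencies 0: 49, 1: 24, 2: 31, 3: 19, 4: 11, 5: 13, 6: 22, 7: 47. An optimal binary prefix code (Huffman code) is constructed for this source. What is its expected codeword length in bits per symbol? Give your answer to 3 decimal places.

2.856 bits/symbol

Probabilities are the counts divided by 216.
Repeatedly combine the two least-probable nodes; the expected code length is the sum of the merged weights.
merge 11/216 + 13/216 → 1/9
merge 19/216 + 11/108 → 41/216
merge 1/9 + 1/9 → 2/9
merge 31/216 + 41/216 → 1/3
merge 47/216 + 2/9 → 95/216
merge 49/216 + 1/3 → 121/216
merge 95/216 + 121/216 → 1
L = 1/9 + 41/216 + 2/9 + 1/3 + 95/216 + 121/216 + 1 = 617/216 ≈ 2.856 bits/symbol.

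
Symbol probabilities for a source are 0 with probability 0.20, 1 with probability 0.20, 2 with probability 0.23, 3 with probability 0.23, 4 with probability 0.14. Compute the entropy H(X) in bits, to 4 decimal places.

2.3012 bits

H = −Σ pᵢ log₂ pᵢ.
−0.20·log₂(0.20) = 0.4644
−0.20·log₂(0.20) = 0.4644
−0.23·log₂(0.23) = 0.4877
−0.23·log₂(0.23) = 0.4877
−0.14·log₂(0.14) = 0.3971
Sum ≈ 2.3012 → 2.3012 bits.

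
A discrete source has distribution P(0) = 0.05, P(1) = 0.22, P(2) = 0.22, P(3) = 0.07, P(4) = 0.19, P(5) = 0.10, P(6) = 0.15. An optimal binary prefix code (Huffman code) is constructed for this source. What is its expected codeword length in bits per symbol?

Repeatedly combine the two least-probable nodes; the expected code length is the sum of the merged weights.
merge 1/20 + 7/100 → 3/25
merge 1/10 + 3/25 → 11/50
merge 3/20 + 19/100 → 17/50
merge 11/50 + 11/50 → 11/25
merge 11/50 + 17/50 → 14/25
merge 11/25 + 14/25 → 1
L = 3/25 + 11/50 + 17/50 + 11/25 + 14/25 + 1 = 67/25 = 2.68 bits/symbol.

2.68 bits/symbol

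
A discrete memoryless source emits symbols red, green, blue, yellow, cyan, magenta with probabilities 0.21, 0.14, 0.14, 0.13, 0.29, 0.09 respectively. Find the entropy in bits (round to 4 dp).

H = −Σ pᵢ log₂ pᵢ.
−0.21·log₂(0.21) = 0.4728
−0.14·log₂(0.14) = 0.3971
−0.14·log₂(0.14) = 0.3971
−0.13·log₂(0.13) = 0.3826
−0.29·log₂(0.29) = 0.5179
−0.09·log₂(0.09) = 0.3127
Sum ≈ 2.4802 → 2.4802 bits.

2.4802 bits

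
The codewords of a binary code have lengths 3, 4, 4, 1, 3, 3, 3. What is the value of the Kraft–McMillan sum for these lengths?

1.125

With common denominator 2^4 = 16: Σ 2^(−ℓᵢ) = 2/16 + 1/16 + 1/16 + 8/16 + 2/16 + 2/16 + 2/16 = 18/16 = 1.125.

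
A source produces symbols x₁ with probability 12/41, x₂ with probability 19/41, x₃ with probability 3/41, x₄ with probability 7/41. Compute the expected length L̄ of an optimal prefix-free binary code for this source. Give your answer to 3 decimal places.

1.780 bits/symbol

Repeatedly combine the two least-probable nodes; the expected code length is the sum of the merged weights.
merge 3/41 + 7/41 → 10/41
merge 10/41 + 12/41 → 22/41
merge 19/41 + 22/41 → 1
L = 10/41 + 22/41 + 1 = 73/41 ≈ 1.780 bits/symbol.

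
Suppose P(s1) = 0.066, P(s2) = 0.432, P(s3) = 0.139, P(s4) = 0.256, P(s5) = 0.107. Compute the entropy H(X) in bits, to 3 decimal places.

H = −Σ pᵢ log₂ pᵢ.
−0.066·log₂(0.066) = 0.2588
−0.432·log₂(0.432) = 0.5231
−0.139·log₂(0.139) = 0.3957
−0.256·log₂(0.256) = 0.5032
−0.107·log₂(0.107) = 0.3450
Sum ≈ 2.0259 → 2.026 bits.

2.026 bits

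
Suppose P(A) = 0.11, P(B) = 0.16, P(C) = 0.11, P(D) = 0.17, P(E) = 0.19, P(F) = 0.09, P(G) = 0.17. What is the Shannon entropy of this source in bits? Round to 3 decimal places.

2.761 bits

H = −Σ pᵢ log₂ pᵢ.
−0.11·log₂(0.11) = 0.3503
−0.16·log₂(0.16) = 0.4230
−0.11·log₂(0.11) = 0.3503
−0.17·log₂(0.17) = 0.4346
−0.19·log₂(0.19) = 0.4552
−0.09·log₂(0.09) = 0.3127
−0.17·log₂(0.17) = 0.4346
Sum ≈ 2.7606 → 2.761 bits.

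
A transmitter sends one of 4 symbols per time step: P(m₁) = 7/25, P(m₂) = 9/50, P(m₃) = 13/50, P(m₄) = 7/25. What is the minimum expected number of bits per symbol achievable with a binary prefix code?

Repeatedly combine the two least-probable nodes; the expected code length is the sum of the merged weights.
merge 9/50 + 13/50 → 11/25
merge 7/25 + 7/25 → 14/25
merge 11/25 + 14/25 → 1
L = 11/25 + 14/25 + 1 = 2 bits/symbol.

2 bits/symbol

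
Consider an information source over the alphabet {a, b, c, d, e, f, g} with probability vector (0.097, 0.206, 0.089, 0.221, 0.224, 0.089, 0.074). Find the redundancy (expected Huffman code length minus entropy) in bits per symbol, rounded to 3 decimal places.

0.038 bits

Entropy H = −Σ p log₂ p ≈ 2.6600 bits.
Huffman merges: 37/500+89/1000→163/1000; 89/1000+97/1000→93/500; 163/1000+93/500→349/1000; 103/500+221/1000→427/1000; 28/125+349/1000→573/1000; 427/1000+573/1000→1. L = 1349/500 ≈ 2.6980.
L − H = 2.6980 − 2.6600 = 0.038 bits.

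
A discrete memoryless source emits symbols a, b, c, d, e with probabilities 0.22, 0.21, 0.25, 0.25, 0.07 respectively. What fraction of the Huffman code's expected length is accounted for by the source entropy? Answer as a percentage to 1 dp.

Entropy H = −Σ p log₂ p ≈ 2.2220 bits.
Huffman merges: 7/100+21/100→7/25; 11/50+1/4→47/100; 1/4+7/25→53/100; 47/100+53/100→1. L = 57/25 ≈ 2.2800.
Efficiency = H/L = 2.2220/2.2800 = 97.5%.

97.5%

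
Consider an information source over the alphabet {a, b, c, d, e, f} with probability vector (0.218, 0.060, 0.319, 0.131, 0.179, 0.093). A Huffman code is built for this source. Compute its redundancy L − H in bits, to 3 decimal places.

Entropy H = −Σ p log₂ p ≈ 2.3955 bits.
Huffman merges: 3/50+93/1000→153/1000; 131/1000+153/1000→71/250; 179/1000+109/500→397/1000; 71/250+319/1000→603/1000; 397/1000+603/1000→1. L = 2437/1000 ≈ 2.4370.
L − H = 2.4370 − 2.3955 = 0.041 bits.

0.041 bits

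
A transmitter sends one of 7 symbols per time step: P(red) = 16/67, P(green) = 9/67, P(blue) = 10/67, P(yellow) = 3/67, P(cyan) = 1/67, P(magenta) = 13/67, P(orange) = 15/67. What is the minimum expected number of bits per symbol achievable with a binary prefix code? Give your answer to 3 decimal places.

Repeatedly combine the two least-probable nodes; the expected code length is the sum of the merged weights.
merge 1/67 + 3/67 → 4/67
merge 4/67 + 9/67 → 13/67
merge 10/67 + 13/67 → 23/67
merge 13/67 + 15/67 → 28/67
merge 16/67 + 23/67 → 39/67
merge 28/67 + 39/67 → 1
L = 4/67 + 13/67 + 23/67 + 28/67 + 39/67 + 1 = 174/67 ≈ 2.597 bits/symbol.

2.597 bits/symbol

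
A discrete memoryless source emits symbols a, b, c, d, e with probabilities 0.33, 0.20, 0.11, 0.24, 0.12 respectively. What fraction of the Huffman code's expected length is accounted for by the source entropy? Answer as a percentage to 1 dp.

Entropy H = −Σ p log₂ p ≈ 2.2037 bits.
Huffman merges: 11/100+3/25→23/100; 1/5+23/100→43/100; 6/25+33/100→57/100; 43/100+57/100→1. L = 223/100 ≈ 2.2300.
Efficiency = H/L = 2.2037/2.2300 = 98.8%.

98.8%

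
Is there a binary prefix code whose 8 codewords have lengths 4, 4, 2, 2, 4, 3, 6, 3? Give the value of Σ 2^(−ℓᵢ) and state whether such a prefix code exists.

With common denominator 2^6 = 64: Σ 2^(−ℓᵢ) = 4/64 + 4/64 + 16/64 + 16/64 + 4/64 + 8/64 + 1/64 + 8/64 = 61/64 = 0.953125.
Kraft's inequality requires Σ ≤ 1; here Σ = 0.953125 ≤ 1, so such a prefix code exists.

0.953125; yes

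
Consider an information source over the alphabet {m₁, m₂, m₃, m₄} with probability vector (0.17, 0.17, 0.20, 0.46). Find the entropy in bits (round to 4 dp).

H = −Σ pᵢ log₂ pᵢ.
−0.17·log₂(0.17) = 0.4346
−0.17·log₂(0.17) = 0.4346
−0.20·log₂(0.20) = 0.4644
−0.46·log₂(0.46) = 0.5153
Sum ≈ 1.8489 → 1.8489 bits.

1.8489 bits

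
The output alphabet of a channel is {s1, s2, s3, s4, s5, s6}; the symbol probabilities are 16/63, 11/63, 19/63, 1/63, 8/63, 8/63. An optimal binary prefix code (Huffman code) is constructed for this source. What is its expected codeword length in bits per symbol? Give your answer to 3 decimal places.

Repeatedly combine the two least-probable nodes; the expected code length is the sum of the merged weights.
merge 1/63 + 8/63 → 1/7
merge 8/63 + 1/7 → 17/63
merge 11/63 + 16/63 → 3/7
merge 17/63 + 19/63 → 4/7
merge 3/7 + 4/7 → 1
L = 1/7 + 17/63 + 3/7 + 4/7 + 1 = 152/63 ≈ 2.413 bits/symbol.

2.413 bits/symbol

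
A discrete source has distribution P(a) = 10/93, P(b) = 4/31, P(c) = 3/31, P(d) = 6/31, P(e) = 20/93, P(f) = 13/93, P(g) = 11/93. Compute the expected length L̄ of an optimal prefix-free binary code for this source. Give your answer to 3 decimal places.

Repeatedly combine the two least-probable nodes; the expected code length is the sum of the merged weights.
merge 3/31 + 10/93 → 19/93
merge 11/93 + 4/31 → 23/93
merge 13/93 + 6/31 → 1/3
merge 19/93 + 20/93 → 13/31
merge 23/93 + 1/3 → 18/31
merge 13/31 + 18/31 → 1
L = 19/93 + 23/93 + 1/3 + 13/31 + 18/31 + 1 = 259/93 ≈ 2.785 bits/symbol.

2.785 bits/symbol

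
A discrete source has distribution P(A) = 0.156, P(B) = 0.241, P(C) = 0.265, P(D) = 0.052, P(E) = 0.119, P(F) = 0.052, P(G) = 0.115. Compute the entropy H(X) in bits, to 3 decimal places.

H = −Σ pᵢ log₂ pᵢ.
−0.156·log₂(0.156) = 0.4181
−0.241·log₂(0.241) = 0.4947
−0.265·log₂(0.265) = 0.5077
−0.052·log₂(0.052) = 0.2218
−0.119·log₂(0.119) = 0.3654
−0.052·log₂(0.052) = 0.2218
−0.115·log₂(0.115) = 0.3588
Sum ≈ 2.5885 → 2.588 bits.

2.588 bits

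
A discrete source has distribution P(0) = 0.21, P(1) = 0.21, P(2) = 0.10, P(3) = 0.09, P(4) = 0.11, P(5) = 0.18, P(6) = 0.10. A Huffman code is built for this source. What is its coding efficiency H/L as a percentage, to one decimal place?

Entropy H = −Σ p log₂ p ≈ 2.7183 bits.
Huffman merges: 9/100+1/10→19/100; 1/10+11/100→21/100; 9/50+19/100→37/100; 21/100+21/100→21/50; 21/100+37/100→29/50; 21/50+29/50→1. L = 277/100 ≈ 2.7700.
Efficiency = H/L = 2.7183/2.7700 = 98.1%.

98.1%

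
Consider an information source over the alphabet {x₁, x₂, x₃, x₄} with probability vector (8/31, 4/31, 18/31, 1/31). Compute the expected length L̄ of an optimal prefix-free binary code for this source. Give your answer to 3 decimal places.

Repeatedly combine the two least-probable nodes; the expected code length is the sum of the merged weights.
merge 1/31 + 4/31 → 5/31
merge 5/31 + 8/31 → 13/31
merge 13/31 + 18/31 → 1
L = 5/31 + 13/31 + 1 = 49/31 ≈ 1.581 bits/symbol.

1.581 bits/symbol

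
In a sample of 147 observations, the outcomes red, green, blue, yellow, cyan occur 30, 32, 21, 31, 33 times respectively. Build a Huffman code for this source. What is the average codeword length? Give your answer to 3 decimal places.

Probabilities are the counts divided by 147.
Repeatedly combine the two least-probable nodes; the expected code length is the sum of the merged weights.
merge 1/7 + 10/49 → 17/49
merge 31/147 + 32/147 → 3/7
merge 11/49 + 17/49 → 4/7
merge 3/7 + 4/7 → 1
L = 17/49 + 3/7 + 4/7 + 1 = 115/49 ≈ 2.347 bits/symbol.

2.347 bits/symbol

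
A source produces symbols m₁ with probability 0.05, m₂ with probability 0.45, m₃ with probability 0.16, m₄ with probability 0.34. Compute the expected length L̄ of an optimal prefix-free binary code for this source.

Repeatedly combine the two least-probable nodes; the expected code length is the sum of the merged weights.
merge 1/20 + 4/25 → 21/100
merge 21/100 + 17/50 → 11/20
merge 9/20 + 11/20 → 1
L = 21/100 + 11/20 + 1 = 44/25 = 1.76 bits/symbol.

1.76 bits/symbol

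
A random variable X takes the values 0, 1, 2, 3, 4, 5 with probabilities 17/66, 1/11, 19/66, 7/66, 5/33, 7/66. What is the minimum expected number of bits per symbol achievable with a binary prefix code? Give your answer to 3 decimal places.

2.455 bits/symbol

Repeatedly combine the two least-probable nodes; the expected code length is the sum of the merged weights.
merge 1/11 + 7/66 → 13/66
merge 7/66 + 5/33 → 17/66
merge 13/66 + 17/66 → 5/11
merge 17/66 + 19/66 → 6/11
merge 5/11 + 6/11 → 1
L = 13/66 + 17/66 + 5/11 + 6/11 + 1 = 27/11 ≈ 2.455 bits/symbol.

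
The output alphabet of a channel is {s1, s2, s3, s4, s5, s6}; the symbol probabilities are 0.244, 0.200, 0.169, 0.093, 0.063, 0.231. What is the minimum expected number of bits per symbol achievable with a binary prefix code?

Repeatedly combine the two least-probable nodes; the expected code length is the sum of the merged weights.
merge 63/1000 + 93/1000 → 39/250
merge 39/250 + 169/1000 → 13/40
merge 1/5 + 231/1000 → 431/1000
merge 61/250 + 13/40 → 569/1000
merge 431/1000 + 569/1000 → 1
L = 39/250 + 13/40 + 431/1000 + 569/1000 + 1 = 2481/1000 = 2.481 bits/symbol.

2.481 bits/symbol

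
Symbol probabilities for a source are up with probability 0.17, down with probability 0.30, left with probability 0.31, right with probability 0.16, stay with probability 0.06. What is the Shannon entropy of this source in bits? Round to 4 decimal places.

2.1460 bits

H = −Σ pᵢ log₂ pᵢ.
−0.17·log₂(0.17) = 0.4346
−0.30·log₂(0.30) = 0.5211
−0.31·log₂(0.31) = 0.5238
−0.16·log₂(0.16) = 0.4230
−0.06·log₂(0.06) = 0.2435
Sum ≈ 2.1460 → 2.1460 bits.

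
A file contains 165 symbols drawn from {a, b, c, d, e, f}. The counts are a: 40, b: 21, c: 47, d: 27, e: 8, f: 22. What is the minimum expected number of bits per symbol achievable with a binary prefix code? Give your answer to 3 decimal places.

2.473 bits/symbol

Probabilities are the counts divided by 165.
Repeatedly combine the two least-probable nodes; the expected code length is the sum of the merged weights.
merge 8/165 + 7/55 → 29/165
merge 2/15 + 9/55 → 49/165
merge 29/165 + 8/33 → 23/55
merge 47/165 + 49/165 → 32/55
merge 23/55 + 32/55 → 1
L = 29/165 + 49/165 + 23/55 + 32/55 + 1 = 136/55 ≈ 2.473 bits/symbol.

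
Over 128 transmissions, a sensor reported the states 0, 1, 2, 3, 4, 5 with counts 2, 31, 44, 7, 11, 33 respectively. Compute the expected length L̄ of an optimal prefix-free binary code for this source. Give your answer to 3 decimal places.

Probabilities are the counts divided by 128.
Repeatedly combine the two least-probable nodes; the expected code length is the sum of the merged weights.
merge 1/64 + 7/128 → 9/128
merge 9/128 + 11/128 → 5/32
merge 5/32 + 31/128 → 51/128
merge 33/128 + 11/32 → 77/128
merge 51/128 + 77/128 → 1
L = 9/128 + 5/32 + 51/128 + 77/128 + 1 = 285/128 ≈ 2.227 bits/symbol.

2.227 bits/symbol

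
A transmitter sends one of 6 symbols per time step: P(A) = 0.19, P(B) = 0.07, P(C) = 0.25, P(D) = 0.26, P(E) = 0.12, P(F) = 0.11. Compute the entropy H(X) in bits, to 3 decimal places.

2.446 bits

H = −Σ pᵢ log₂ pᵢ.
−0.19·log₂(0.19) = 0.4552
−0.07·log₂(0.07) = 0.2686
−0.25·log₂(0.25) = 0.5000
−0.26·log₂(0.26) = 0.5053
−0.12·log₂(0.12) = 0.3671
−0.11·log₂(0.11) = 0.3503
Sum ≈ 2.4464 → 2.446 bits.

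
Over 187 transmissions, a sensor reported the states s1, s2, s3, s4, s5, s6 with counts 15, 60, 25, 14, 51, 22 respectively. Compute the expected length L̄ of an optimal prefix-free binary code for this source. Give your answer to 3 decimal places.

2.406 bits/symbol

Probabilities are the counts divided by 187.
Repeatedly combine the two least-probable nodes; the expected code length is the sum of the merged weights.
merge 14/187 + 15/187 → 29/187
merge 2/17 + 25/187 → 47/187
merge 29/187 + 47/187 → 76/187
merge 3/11 + 60/187 → 111/187
merge 76/187 + 111/187 → 1
L = 29/187 + 47/187 + 76/187 + 111/187 + 1 = 450/187 ≈ 2.406 bits/symbol.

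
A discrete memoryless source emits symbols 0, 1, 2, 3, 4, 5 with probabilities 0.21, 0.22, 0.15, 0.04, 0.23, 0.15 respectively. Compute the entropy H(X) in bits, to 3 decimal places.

2.448 bits

H = −Σ pᵢ log₂ pᵢ.
−0.21·log₂(0.21) = 0.4728
−0.22·log₂(0.22) = 0.4806
−0.15·log₂(0.15) = 0.4105
−0.04·log₂(0.04) = 0.1858
−0.23·log₂(0.23) = 0.4877
−0.15·log₂(0.15) = 0.4105
Sum ≈ 2.4479 → 2.448 bits.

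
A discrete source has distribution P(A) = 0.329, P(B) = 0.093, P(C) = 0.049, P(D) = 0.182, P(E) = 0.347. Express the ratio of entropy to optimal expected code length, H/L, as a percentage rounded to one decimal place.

96.1%

Entropy H = −Σ p log₂ p ≈ 2.0368 bits.
Huffman merges: 49/1000+93/1000→71/500; 71/500+91/500→81/250; 81/250+329/1000→653/1000; 347/1000+653/1000→1. L = 2119/1000 ≈ 2.1190.
Efficiency = H/L = 2.0368/2.1190 = 96.1%.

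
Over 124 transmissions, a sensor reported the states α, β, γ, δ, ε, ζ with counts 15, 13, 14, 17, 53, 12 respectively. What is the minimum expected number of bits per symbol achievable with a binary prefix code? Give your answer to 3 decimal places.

Probabilities are the counts divided by 124.
Repeatedly combine the two least-probable nodes; the expected code length is the sum of the merged weights.
merge 3/31 + 13/124 → 25/124
merge 7/62 + 15/124 → 29/124
merge 17/124 + 25/124 → 21/62
merge 29/124 + 21/62 → 71/124
merge 53/124 + 71/124 → 1
L = 25/124 + 29/124 + 21/62 + 71/124 + 1 = 291/124 ≈ 2.347 bits/symbol.

2.347 bits/symbol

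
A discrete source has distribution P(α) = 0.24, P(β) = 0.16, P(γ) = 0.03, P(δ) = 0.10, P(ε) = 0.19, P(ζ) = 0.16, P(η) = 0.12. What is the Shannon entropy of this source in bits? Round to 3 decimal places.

H = −Σ pᵢ log₂ pᵢ.
−0.24·log₂(0.24) = 0.4941
−0.16·log₂(0.16) = 0.4230
−0.03·log₂(0.03) = 0.1518
−0.10·log₂(0.10) = 0.3322
−0.19·log₂(0.19) = 0.4552
−0.16·log₂(0.16) = 0.4230
−0.12·log₂(0.12) = 0.3671
Sum ≈ 2.6464 → 2.646 bits.

2.646 bits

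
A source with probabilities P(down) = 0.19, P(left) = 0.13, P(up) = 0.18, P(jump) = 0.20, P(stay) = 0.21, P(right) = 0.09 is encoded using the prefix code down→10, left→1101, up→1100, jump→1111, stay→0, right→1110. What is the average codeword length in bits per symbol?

2.99 bits/symbol

L̄ = Σ pᵢ·ℓᵢ = 0.19·2 + 0.13·4 + 0.18·4 + 0.20·4 + 0.21·1 + 0.09·4 = 2.99 bits/symbol.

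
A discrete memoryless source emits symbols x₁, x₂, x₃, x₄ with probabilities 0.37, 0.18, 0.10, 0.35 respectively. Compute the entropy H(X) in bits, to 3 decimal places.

H = −Σ pᵢ log₂ pᵢ.
−0.37·log₂(0.37) = 0.5307
−0.18·log₂(0.18) = 0.4453
−0.10·log₂(0.10) = 0.3322
−0.35·log₂(0.35) = 0.5301
Sum ≈ 1.8383 → 1.838 bits.

1.838 bits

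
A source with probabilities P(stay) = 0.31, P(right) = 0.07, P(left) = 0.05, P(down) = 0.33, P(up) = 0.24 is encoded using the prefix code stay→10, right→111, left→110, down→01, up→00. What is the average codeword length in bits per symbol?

2.12 bits/symbol

L̄ = Σ pᵢ·ℓᵢ = 0.31·2 + 0.07·3 + 0.05·3 + 0.33·2 + 0.24·2 = 2.12 bits/symbol.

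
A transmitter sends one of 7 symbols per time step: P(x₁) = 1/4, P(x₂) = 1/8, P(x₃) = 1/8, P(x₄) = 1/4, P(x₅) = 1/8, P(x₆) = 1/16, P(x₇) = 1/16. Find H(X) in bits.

Each probability is a power of 1/2, so log₂(1/p) is an integer.
H = Σ p·log₂(1/p) = 1/4·2 + 1/8·3 + 1/8·3 + 1/4·2 + 1/8·3 + 1/16·4 + 1/16·4 = 2.625 bits.

2.625 bits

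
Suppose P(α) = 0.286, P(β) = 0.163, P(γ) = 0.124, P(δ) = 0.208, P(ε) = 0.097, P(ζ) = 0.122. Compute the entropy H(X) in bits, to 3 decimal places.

H = −Σ pᵢ log₂ pᵢ.
−0.286·log₂(0.286) = 0.5165
−0.163·log₂(0.163) = 0.4266
−0.124·log₂(0.124) = 0.3734
−0.208·log₂(0.208) = 0.4712
−0.097·log₂(0.097) = 0.3265
−0.122·log₂(0.122) = 0.3703
Sum ≈ 2.4845 → 2.484 bits.

2.484 bits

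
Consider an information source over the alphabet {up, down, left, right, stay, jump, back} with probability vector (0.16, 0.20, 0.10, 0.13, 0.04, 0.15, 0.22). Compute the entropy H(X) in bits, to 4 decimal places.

H = −Σ pᵢ log₂ pᵢ.
−0.16·log₂(0.16) = 0.4230
−0.20·log₂(0.20) = 0.4644
−0.10·log₂(0.10) = 0.3322
−0.13·log₂(0.13) = 0.3826
−0.04·log₂(0.04) = 0.1858
−0.15·log₂(0.15) = 0.4105
−0.22·log₂(0.22) = 0.4806
Sum ≈ 2.6791 → 2.6791 bits.

2.6791 bits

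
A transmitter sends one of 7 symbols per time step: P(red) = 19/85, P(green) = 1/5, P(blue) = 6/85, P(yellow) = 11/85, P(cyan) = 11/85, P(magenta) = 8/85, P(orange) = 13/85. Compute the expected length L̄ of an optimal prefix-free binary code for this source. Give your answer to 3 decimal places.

2.741 bits/symbol

Repeatedly combine the two least-probable nodes; the expected code length is the sum of the merged weights.
merge 6/85 + 8/85 → 14/85
merge 11/85 + 11/85 → 22/85
merge 13/85 + 14/85 → 27/85
merge 1/5 + 19/85 → 36/85
merge 22/85 + 27/85 → 49/85
merge 36/85 + 49/85 → 1
L = 14/85 + 22/85 + 27/85 + 36/85 + 49/85 + 1 = 233/85 ≈ 2.741 bits/symbol.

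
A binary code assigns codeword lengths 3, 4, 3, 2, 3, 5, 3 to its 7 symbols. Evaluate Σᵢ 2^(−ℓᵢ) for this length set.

0.84375

With common denominator 2^5 = 32: Σ 2^(−ℓᵢ) = 4/32 + 2/32 + 4/32 + 8/32 + 4/32 + 1/32 + 4/32 = 27/32 = 0.84375.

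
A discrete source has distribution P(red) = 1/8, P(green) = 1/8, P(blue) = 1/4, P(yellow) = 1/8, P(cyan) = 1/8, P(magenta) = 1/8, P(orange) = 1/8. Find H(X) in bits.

2.75 bits

Each probability is a power of 1/2, so log₂(1/p) is an integer.
H = Σ p·log₂(1/p) = 1/8·3 + 1/8·3 + 1/4·2 + 1/8·3 + 1/8·3 + 1/8·3 + 1/8·3 = 2.75 bits.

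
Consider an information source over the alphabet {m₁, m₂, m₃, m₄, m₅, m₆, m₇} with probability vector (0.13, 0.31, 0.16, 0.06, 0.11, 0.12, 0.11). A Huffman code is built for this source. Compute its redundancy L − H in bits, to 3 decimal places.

0.049 bits

Entropy H = −Σ p log₂ p ≈ 2.6406 bits.
Huffman merges: 3/50+11/100→17/100; 11/100+3/25→23/100; 13/100+4/25→29/100; 17/100+23/100→2/5; 29/100+31/100→3/5; 2/5+3/5→1. L = 269/100 ≈ 2.6900.
L − H = 2.6900 − 2.6406 = 0.049 bits.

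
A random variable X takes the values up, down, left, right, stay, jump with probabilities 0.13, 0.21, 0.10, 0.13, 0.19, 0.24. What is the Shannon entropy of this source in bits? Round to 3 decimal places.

2.520 bits

H = −Σ pᵢ log₂ pᵢ.
−0.13·log₂(0.13) = 0.3826
−0.21·log₂(0.21) = 0.4728
−0.10·log₂(0.10) = 0.3322
−0.13·log₂(0.13) = 0.3826
−0.19·log₂(0.19) = 0.4552
−0.24·log₂(0.24) = 0.4941
Sum ≈ 2.5197 → 2.520 bits.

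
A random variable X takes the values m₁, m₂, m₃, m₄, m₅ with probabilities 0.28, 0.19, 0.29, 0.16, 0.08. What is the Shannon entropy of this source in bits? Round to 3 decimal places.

H = −Σ pᵢ log₂ pᵢ.
−0.28·log₂(0.28) = 0.5142
−0.19·log₂(0.19) = 0.4552
−0.29·log₂(0.29) = 0.5179
−0.16·log₂(0.16) = 0.4230
−0.08·log₂(0.08) = 0.2915
Sum ≈ 2.2019 → 2.202 bits.

2.202 bits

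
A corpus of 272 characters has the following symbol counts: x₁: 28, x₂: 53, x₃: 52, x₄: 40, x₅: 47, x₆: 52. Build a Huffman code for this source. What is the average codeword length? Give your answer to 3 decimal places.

2.614 bits/symbol

Probabilities are the counts divided by 272.
Repeatedly combine the two least-probable nodes; the expected code length is the sum of the merged weights.
merge 7/68 + 5/34 → 1/4
merge 47/272 + 13/68 → 99/272
merge 13/68 + 53/272 → 105/272
merge 1/4 + 99/272 → 167/272
merge 105/272 + 167/272 → 1
L = 1/4 + 99/272 + 105/272 + 167/272 + 1 = 711/272 ≈ 2.614 bits/symbol.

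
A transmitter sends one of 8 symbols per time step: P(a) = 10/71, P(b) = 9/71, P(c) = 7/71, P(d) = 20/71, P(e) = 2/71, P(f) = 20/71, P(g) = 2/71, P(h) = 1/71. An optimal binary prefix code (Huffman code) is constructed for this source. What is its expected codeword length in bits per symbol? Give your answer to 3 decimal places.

Repeatedly combine the two least-probable nodes; the expected code length is the sum of the merged weights.
merge 1/71 + 2/71 → 3/71
merge 2/71 + 3/71 → 5/71
merge 5/71 + 7/71 → 12/71
merge 9/71 + 10/71 → 19/71
merge 12/71 + 19/71 → 31/71
merge 20/71 + 20/71 → 40/71
merge 31/71 + 40/71 → 1
L = 3/71 + 5/71 + 12/71 + 19/71 + 31/71 + 40/71 + 1 = 181/71 ≈ 2.549 bits/symbol.

2.549 bits/symbol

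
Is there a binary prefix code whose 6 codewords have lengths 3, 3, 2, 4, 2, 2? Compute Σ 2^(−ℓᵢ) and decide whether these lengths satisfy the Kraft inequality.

1.0625; no

With common denominator 2^4 = 16: Σ 2^(−ℓᵢ) = 2/16 + 2/16 + 4/16 + 1/16 + 4/16 + 4/16 = 17/16 = 1.0625.
Kraft's inequality requires Σ ≤ 1; here Σ = 1.0625 > 1, so no such prefix code exists.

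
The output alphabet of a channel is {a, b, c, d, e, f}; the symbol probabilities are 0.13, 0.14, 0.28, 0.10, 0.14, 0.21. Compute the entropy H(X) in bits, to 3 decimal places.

2.496 bits

H = −Σ pᵢ log₂ pᵢ.
−0.13·log₂(0.13) = 0.3826
−0.14·log₂(0.14) = 0.3971
−0.28·log₂(0.28) = 0.5142
−0.10·log₂(0.10) = 0.3322
−0.14·log₂(0.14) = 0.3971
−0.21·log₂(0.21) = 0.4728
Sum ≈ 2.4961 → 2.496 bits.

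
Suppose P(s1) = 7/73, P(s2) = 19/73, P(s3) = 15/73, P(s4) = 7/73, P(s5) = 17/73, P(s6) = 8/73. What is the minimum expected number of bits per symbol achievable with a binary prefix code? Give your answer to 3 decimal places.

2.493 bits/symbol

Repeatedly combine the two least-probable nodes; the expected code length is the sum of the merged weights.
merge 7/73 + 7/73 → 14/73
merge 8/73 + 14/73 → 22/73
merge 15/73 + 17/73 → 32/73
merge 19/73 + 22/73 → 41/73
merge 32/73 + 41/73 → 1
L = 14/73 + 22/73 + 32/73 + 41/73 + 1 = 182/73 ≈ 2.493 bits/symbol.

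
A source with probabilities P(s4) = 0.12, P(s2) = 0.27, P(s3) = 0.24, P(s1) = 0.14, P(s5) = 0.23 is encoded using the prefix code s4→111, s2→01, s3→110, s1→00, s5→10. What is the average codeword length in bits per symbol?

L̄ = Σ pᵢ·ℓᵢ = 0.12·3 + 0.27·2 + 0.24·3 + 0.14·2 + 0.23·2 = 2.36 bits/symbol.

2.36 bits/symbol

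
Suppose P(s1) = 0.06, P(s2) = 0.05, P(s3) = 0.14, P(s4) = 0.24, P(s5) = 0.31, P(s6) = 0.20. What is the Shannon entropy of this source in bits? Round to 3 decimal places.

H = −Σ pᵢ log₂ pᵢ.
−0.06·log₂(0.06) = 0.2435
−0.05·log₂(0.05) = 0.2161
−0.14·log₂(0.14) = 0.3971
−0.24·log₂(0.24) = 0.4941
−0.31·log₂(0.31) = 0.5238
−0.20·log₂(0.20) = 0.4644
Sum ≈ 2.3391 → 2.339 bits.

2.339 bits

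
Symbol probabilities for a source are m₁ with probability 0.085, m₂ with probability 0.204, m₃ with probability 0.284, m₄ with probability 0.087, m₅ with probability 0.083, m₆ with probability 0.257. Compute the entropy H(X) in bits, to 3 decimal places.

2.394 bits

H = −Σ pᵢ log₂ pᵢ.
−0.085·log₂(0.085) = 0.3023
−0.204·log₂(0.204) = 0.4678
−0.284·log₂(0.284) = 0.5158
−0.087·log₂(0.087) = 0.3065
−0.083·log₂(0.083) = 0.2980
−0.257·log₂(0.257) = 0.5038
Sum ≈ 2.3942 → 2.394 bits.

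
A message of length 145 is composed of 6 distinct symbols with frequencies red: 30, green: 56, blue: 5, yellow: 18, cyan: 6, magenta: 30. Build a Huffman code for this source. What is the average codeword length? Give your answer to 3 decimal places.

2.276 bits/symbol

Probabilities are the counts divided by 145.
Repeatedly combine the two least-probable nodes; the expected code length is the sum of the merged weights.
merge 1/29 + 6/145 → 11/145
merge 11/145 + 18/145 → 1/5
merge 1/5 + 6/29 → 59/145
merge 6/29 + 56/145 → 86/145
merge 59/145 + 86/145 → 1
L = 11/145 + 1/5 + 59/145 + 86/145 + 1 = 66/29 ≈ 2.276 bits/symbol.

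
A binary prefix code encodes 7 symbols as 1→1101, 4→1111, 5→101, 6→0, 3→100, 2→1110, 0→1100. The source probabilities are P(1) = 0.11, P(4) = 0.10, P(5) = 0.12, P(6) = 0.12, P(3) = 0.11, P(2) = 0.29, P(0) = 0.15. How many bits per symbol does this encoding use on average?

L̄ = Σ pᵢ·ℓᵢ = 0.11·4 + 0.10·4 + 0.12·3 + 0.12·1 + 0.11·3 + 0.29·4 + 0.15·4 = 3.41 bits/symbol.

3.41 bits/symbol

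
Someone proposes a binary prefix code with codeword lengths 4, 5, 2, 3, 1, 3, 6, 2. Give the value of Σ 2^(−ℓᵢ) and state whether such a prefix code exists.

With common denominator 2^6 = 64: Σ 2^(−ℓᵢ) = 4/64 + 2/64 + 16/64 + 8/64 + 32/64 + 8/64 + 1/64 + 16/64 = 87/64 = 1.359375.
Kraft's inequality requires Σ ≤ 1; here Σ = 1.359375 > 1, so no such prefix code exists.

1.359375; no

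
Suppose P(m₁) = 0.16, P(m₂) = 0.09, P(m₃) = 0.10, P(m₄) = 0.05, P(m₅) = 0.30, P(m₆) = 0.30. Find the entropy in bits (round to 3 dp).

H = −Σ pᵢ log₂ pᵢ.
−0.16·log₂(0.16) = 0.4230
−0.09·log₂(0.09) = 0.3127
−0.10·log₂(0.10) = 0.3322
−0.05·log₂(0.05) = 0.2161
−0.30·log₂(0.30) = 0.5211
−0.30·log₂(0.30) = 0.5211
Sum ≈ 2.3261 → 2.326 bits.

2.326 bits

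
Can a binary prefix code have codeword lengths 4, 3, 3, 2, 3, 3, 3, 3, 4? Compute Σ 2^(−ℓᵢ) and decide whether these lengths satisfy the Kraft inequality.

1.125; no

With common denominator 2^4 = 16: Σ 2^(−ℓᵢ) = 1/16 + 2/16 + 2/16 + 4/16 + 2/16 + 2/16 + 2/16 + 2/16 + 1/16 = 18/16 = 1.125.
Kraft's inequality requires Σ ≤ 1; here Σ = 1.125 > 1, so no such prefix code exists.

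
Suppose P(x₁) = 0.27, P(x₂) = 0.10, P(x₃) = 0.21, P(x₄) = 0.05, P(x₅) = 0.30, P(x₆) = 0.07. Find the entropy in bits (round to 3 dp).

H = −Σ pᵢ log₂ pᵢ.
−0.27·log₂(0.27) = 0.5100
−0.10·log₂(0.10) = 0.3322
−0.21·log₂(0.21) = 0.4728
−0.05·log₂(0.05) = 0.2161
−0.30·log₂(0.30) = 0.5211
−0.07·log₂(0.07) = 0.2686
Sum ≈ 2.3208 → 2.321 bits.

2.321 bits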